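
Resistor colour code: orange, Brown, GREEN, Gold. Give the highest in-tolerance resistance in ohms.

Orange → 3 (first significant figure)
Brown → 1 (second significant figure)
Green → ×10^5 multiplier
Gold → ±5% tolerance
31 × 100000 = 3100000 Ω
Highest = 3100000 × (1 + 5/100) = 3255000 Ω.

3255000 Ω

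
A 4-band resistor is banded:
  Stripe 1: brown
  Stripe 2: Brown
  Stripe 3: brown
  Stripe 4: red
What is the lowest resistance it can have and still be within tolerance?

107.8 Ω

Brown → 1 (first significant figure)
Brown → 1 (second significant figure)
Brown → ×10 multiplier
Red → ±2% tolerance
11 × 10 = 110 Ω
Lowest = 110 × (1 − 2/100) = 107.8 Ω.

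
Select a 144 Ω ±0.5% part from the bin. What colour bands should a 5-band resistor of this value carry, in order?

144 Ω = 144 × 10^0.
1 → brown
4 → yellow
4 → yellow
Multiplier 10^0 → black.
±0.5% tolerance → green.

brown, yellow, yellow, black, green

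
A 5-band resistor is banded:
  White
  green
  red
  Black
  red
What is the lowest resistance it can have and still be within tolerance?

932.96 Ω

White → 9 (first significant figure)
Green → 5 (second significant figure)
Red → 2 (third significant figure)
Black → ×1 multiplier
Red → ±2% tolerance
952 × 1 = 952 Ω
Lowest = 952 × (1 − 2/100) = 932.96 Ω.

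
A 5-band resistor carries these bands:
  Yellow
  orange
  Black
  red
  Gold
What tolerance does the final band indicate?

±5%

The last band, gold, is the tolerance band.
Gold corresponds to ±5%.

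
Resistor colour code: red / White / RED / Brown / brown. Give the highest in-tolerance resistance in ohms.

2949.2 Ω

Red → 2 (first significant figure)
White → 9 (second significant figure)
Red → 2 (third significant figure)
Brown → ×10 multiplier
Brown → ±1% tolerance
292 × 10 = 2920 Ω
Highest = 2920 × (1 + 1/100) = 2949.2 Ω.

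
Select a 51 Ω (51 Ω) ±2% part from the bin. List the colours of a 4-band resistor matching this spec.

green, brown, black, red

51 Ω = 51 × 10^0.
5 → green
1 → brown
Multiplier 10^0 → black.
±2% tolerance → red.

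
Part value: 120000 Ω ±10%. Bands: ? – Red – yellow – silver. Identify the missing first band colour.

brown

120000 Ω = 12 × 10^4.
The first band gives digit 1 of the significand, and 1 is brown.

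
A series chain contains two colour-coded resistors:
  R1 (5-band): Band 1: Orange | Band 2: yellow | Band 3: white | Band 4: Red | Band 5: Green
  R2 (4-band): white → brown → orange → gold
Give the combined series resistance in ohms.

125900 Ω

R1: orange, yellow, white → 349; red ×10^2 → 34900 Ω.
R2: white, brown → 91; orange ×10^3 → 91000 Ω.
Series: 34900 + 91000 = 125900 Ω.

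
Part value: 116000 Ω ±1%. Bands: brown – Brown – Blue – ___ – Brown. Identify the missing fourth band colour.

116000 Ω = 116 × 10^3.
The fourth band is the multiplier, 10^3, which is orange.

orange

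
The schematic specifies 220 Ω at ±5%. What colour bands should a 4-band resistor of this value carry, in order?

220 Ω = 22 × 10^1.
2 → red
2 → red
Multiplier 10^1 → brown.
±5% tolerance → gold.

red, red, brown, gold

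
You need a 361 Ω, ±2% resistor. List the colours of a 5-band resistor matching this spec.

orange, blue, brown, black, red

361 Ω = 361 × 10^0.
3 → orange
6 → blue
1 → brown
Multiplier 10^0 → black.
±2% tolerance → red.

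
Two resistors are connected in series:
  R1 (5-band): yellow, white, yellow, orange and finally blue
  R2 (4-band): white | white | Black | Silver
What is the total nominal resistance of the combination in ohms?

R1: yellow, white, yellow → 494; orange ×10^3 → 494000 Ω.
R2: white, white → 99; black ×1 → 99 Ω.
Series: 494000 + 99 = 494099 Ω.

494099 Ω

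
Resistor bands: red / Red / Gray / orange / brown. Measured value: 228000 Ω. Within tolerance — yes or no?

yes

Red → 2 (first significant figure)
Red → 2 (second significant figure)
Grey → 8 (third significant figure)
Orange → ×10^3 multiplier
Brown → ±1% tolerance
228 × 1000 = 228000 Ω
Allowed range: 225720 Ω to 230280 Ω.
228000 Ω lies inside that range.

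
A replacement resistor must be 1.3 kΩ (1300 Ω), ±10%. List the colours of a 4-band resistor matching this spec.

1300 Ω = 13 × 10^2.
1 → brown
3 → orange
Multiplier 10^2 → red.
±10% tolerance → silver.

brown, orange, red, silver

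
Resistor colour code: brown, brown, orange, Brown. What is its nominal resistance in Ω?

11000 Ω

Brown → 1 (first significant figure)
Brown → 1 (second significant figure)
Orange → ×10^3 multiplier
11 × 1000 = 11000 Ω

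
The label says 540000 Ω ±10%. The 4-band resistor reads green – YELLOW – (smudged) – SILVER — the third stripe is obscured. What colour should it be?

yellow

540000 Ω = 54 × 10^4.
The third band is the multiplier, 10^4, which is yellow.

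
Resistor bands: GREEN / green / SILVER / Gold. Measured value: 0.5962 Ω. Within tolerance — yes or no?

no

Green → 5 (first significant figure)
Green → 5 (second significant figure)
Silver → ×0.01 multiplier
Gold → ±5% tolerance
55 × 0.01 = 0.55 Ω
Allowed range: 0.5225 Ω to 0.5775 Ω.
0.5962 Ω lies outside that range.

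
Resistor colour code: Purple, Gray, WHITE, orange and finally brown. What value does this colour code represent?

789000 Ω

Violet → 7 (first significant figure)
Grey → 8 (second significant figure)
White → 9 (third significant figure)
Orange → ×10^3 multiplier
789 × 1000 = 789000 Ω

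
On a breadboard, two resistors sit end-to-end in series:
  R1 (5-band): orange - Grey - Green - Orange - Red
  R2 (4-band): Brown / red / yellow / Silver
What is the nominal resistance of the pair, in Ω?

R1: orange, grey, green → 385; orange ×10^3 → 385000 Ω.
R2: brown, red → 12; yellow ×10^4 → 120000 Ω.
Series: 385000 + 120000 = 505000 Ω.

505000 Ω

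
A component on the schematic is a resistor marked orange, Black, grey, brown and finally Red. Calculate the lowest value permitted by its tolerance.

3018.4 Ω

Orange → 3 (first significant figure)
Black → 0 (second significant figure)
Grey → 8 (third significant figure)
Brown → ×10 multiplier
Red → ±2% tolerance
308 × 10 = 3080 Ω
Lowest = 3080 × (1 − 2/100) = 3018.4 Ω.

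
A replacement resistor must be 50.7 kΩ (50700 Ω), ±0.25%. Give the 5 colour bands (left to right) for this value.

green, black, violet, red, blue

50700 Ω = 507 × 10^2.
5 → green
0 → black
7 → violet
Multiplier 10^2 → red.
±0.25% tolerance → blue.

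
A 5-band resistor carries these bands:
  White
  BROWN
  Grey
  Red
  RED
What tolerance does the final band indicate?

±2%

The last band, red, is the tolerance band.
Red corresponds to ±2%.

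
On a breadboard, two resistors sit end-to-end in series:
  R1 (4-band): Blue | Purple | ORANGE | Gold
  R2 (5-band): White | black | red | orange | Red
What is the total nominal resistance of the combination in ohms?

R1: blue, violet → 67; orange ×10^3 → 67000 Ω.
R2: white, black, red → 902; orange ×10^3 → 902000 Ω.
Series: 67000 + 902000 = 969000 Ω.

969000 Ω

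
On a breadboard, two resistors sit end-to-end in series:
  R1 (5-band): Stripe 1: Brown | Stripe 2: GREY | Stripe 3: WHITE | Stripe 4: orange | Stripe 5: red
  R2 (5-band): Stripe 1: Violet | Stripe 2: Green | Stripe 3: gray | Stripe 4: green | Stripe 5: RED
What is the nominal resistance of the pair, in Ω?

R1: brown, grey, white → 189; orange ×10^3 → 189000 Ω.
R2: violet, green, grey → 758; green ×10^5 → 75800000 Ω.
Series: 189000 + 75800000 = 75989000 Ω.

75989000 Ω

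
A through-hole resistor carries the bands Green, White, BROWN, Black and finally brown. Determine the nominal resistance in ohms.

Green → 5 (first significant figure)
White → 9 (second significant figure)
Brown → 1 (third significant figure)
Black → ×1 multiplier
591 × 1 = 591 Ω

591 Ω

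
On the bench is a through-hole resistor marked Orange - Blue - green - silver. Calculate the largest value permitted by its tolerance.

Orange → 3 (first significant figure)
Blue → 6 (second significant figure)
Green → ×10^5 multiplier
Silver → ±10% tolerance
36 × 100000 = 3600000 Ω
Largest = 3600000 × (1 + 10/100) = 3960000 Ω.

3960000 Ω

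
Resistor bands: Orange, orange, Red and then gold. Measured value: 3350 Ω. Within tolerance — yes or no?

Orange → 3 (first significant figure)
Orange → 3 (second significant figure)
Red → ×10^2 multiplier
Gold → ±5% tolerance
33 × 100 = 3300 Ω
Allowed range: 3135 Ω to 3465 Ω.
3350 Ω lies inside that range.

yes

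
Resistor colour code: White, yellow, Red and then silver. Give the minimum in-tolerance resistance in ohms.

8460 Ω

White → 9 (first significant figure)
Yellow → 4 (second significant figure)
Red → ×10^2 multiplier
Silver → ±10% tolerance
94 × 100 = 9400 Ω
Minimum = 9400 × (1 − 10/100) = 8460 Ω.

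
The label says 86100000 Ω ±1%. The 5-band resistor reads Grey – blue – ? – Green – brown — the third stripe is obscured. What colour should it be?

brown

86100000 Ω = 861 × 10^5.
The third band gives digit 1 of the significand, and 1 is brown.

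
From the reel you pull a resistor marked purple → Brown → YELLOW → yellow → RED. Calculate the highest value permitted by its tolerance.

Violet → 7 (first significant figure)
Brown → 1 (second significant figure)
Yellow → 4 (third significant figure)
Yellow → ×10^4 multiplier
Red → ±2% tolerance
714 × 10000 = 7140000 Ω
Highest = 7140000 × (1 + 2/100) = 7282800 Ω.

7282800 Ω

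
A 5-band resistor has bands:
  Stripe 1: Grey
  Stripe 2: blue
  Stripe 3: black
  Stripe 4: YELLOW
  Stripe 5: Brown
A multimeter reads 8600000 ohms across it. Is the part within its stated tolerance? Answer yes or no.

Grey → 8 (first significant figure)
Blue → 6 (second significant figure)
Black → 0 (third significant figure)
Yellow → ×10^4 multiplier
Brown → ±1% tolerance
860 × 10000 = 8600000 Ω
Allowed range: 8514000 Ω to 8686000 Ω.
8600000 ohms lies inside that range.

yes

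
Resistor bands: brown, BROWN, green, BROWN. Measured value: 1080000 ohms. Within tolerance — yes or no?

Brown → 1 (first significant figure)
Brown → 1 (second significant figure)
Green → ×10^5 multiplier
Brown → ±1% tolerance
11 × 100000 = 1100000 Ω
Allowed range: 1089000 Ω to 1111000 Ω.
1080000 ohms lies outside that range.

no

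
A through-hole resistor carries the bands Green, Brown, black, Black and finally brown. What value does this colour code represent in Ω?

Green → 5 (first significant figure)
Brown → 1 (second significant figure)
Black → 0 (third significant figure)
Black → ×1 multiplier
510 × 1 = 510 Ω

510 Ω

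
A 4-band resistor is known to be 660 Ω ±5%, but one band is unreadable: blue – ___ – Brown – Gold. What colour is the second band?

660 Ω = 66 × 10^1.
The second band gives digit 6 of the significand, and 6 is blue.

blue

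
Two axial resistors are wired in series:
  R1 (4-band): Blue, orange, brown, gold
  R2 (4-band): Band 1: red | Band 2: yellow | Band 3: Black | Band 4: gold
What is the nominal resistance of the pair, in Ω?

R1: blue, orange → 63; brown ×10 → 630 Ω.
R2: red, yellow → 24; black ×1 → 24 Ω.
Series: 630 + 24 = 654 Ω.

654 Ω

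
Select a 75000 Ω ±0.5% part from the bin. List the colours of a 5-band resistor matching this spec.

violet, green, black, red, green

75000 Ω = 750 × 10^2.
7 → violet
5 → green
0 → black
Multiplier 10^2 → red.
±0.5% tolerance → green.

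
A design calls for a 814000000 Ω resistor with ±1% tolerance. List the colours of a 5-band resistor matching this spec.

grey, brown, yellow, blue, brown

814000000 Ω = 814 × 10^6.
8 → grey
1 → brown
4 → yellow
Multiplier 10^6 → blue.
±1% tolerance → brown.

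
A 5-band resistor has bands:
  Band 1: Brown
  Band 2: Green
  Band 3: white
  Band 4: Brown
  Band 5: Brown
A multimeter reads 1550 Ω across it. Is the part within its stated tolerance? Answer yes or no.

Brown → 1 (first significant figure)
Green → 5 (second significant figure)
White → 9 (third significant figure)
Brown → ×10 multiplier
Brown → ±1% tolerance
159 × 10 = 1590 Ω
Allowed range: 1574.1 Ω to 1605.9 Ω.
1550 Ω lies outside that range.

no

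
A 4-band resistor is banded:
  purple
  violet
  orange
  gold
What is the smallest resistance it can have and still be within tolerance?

73150 Ω

Violet → 7 (first significant figure)
Violet → 7 (second significant figure)
Orange → ×10^3 multiplier
Gold → ±5% tolerance
77 × 1000 = 77000 Ω
Smallest = 77000 × (1 − 5/100) = 73150 Ω.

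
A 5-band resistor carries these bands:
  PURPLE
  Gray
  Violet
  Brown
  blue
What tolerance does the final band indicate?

±0.25%

The last band, blue, is the tolerance band.
Blue corresponds to ±0.25%.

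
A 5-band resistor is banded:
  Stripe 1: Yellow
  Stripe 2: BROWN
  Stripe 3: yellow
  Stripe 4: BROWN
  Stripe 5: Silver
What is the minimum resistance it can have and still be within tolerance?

3726 Ω

Yellow → 4 (first significant figure)
Brown → 1 (second significant figure)
Yellow → 4 (third significant figure)
Brown → ×10 multiplier
Silver → ±10% tolerance
414 × 10 = 4140 Ω
Minimum = 4140 × (1 − 10/100) = 3726 Ω.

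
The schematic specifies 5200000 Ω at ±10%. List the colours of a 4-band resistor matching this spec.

5200000 Ω = 52 × 10^5.
5 → green
2 → red
Multiplier 10^5 → green.
±10% tolerance → silver.

green, red, green, silver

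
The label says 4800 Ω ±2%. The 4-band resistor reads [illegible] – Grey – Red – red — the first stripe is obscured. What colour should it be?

yellow

4800 Ω = 48 × 10^2.
The first band gives digit 4 of the significand, and 4 is yellow.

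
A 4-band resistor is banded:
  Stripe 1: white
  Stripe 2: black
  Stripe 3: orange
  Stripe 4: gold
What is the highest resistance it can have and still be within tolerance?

White → 9 (first significant figure)
Black → 0 (second significant figure)
Orange → ×10^3 multiplier
Gold → ±5% tolerance
90 × 1000 = 90000 Ω
Highest = 90000 × (1 + 5/100) = 94500 Ω.

94500 Ω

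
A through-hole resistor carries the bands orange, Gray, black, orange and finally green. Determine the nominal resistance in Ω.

Orange → 3 (first significant figure)
Grey → 8 (second significant figure)
Black → 0 (third significant figure)
Orange → ×10^3 multiplier
380 × 1000 = 380000 Ω

380000 Ω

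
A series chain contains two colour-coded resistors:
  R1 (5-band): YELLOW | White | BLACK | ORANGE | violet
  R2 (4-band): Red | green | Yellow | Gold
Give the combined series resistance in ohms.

740000 Ω

R1: yellow, white, black → 490; orange ×10^3 → 490000 Ω.
R2: red, green → 25; yellow ×10^4 → 250000 Ω.
Series: 490000 + 250000 = 740000 Ω.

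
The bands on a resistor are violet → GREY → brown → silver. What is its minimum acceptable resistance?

702 Ω

Violet → 7 (first significant figure)
Grey → 8 (second significant figure)
Brown → ×10 multiplier
Silver → ±10% tolerance
78 × 10 = 780 Ω
Minimum = 780 × (1 − 10/100) = 702 Ω.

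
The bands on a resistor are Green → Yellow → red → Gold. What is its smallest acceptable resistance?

5130 Ω

Green → 5 (first significant figure)
Yellow → 4 (second significant figure)
Red → ×10^2 multiplier
Gold → ±5% tolerance
54 × 100 = 5400 Ω
Smallest = 5400 × (1 − 5/100) = 5130 Ω.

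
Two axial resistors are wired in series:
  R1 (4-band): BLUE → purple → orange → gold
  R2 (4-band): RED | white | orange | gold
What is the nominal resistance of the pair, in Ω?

R1: blue, violet → 67; orange ×10^3 → 67000 Ω.
R2: red, white → 29; orange ×10^3 → 29000 Ω.
Series: 67000 + 29000 = 96000 Ω.

96000 Ω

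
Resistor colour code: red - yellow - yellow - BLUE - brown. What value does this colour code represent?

244000000 Ω

Red → 2 (first significant figure)
Yellow → 4 (second significant figure)
Yellow → 4 (third significant figure)
Blue → ×10^6 multiplier
244 × 1000000 = 244000000 Ω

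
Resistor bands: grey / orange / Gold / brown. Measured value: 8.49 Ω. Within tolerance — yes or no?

no

Grey → 8 (first significant figure)
Orange → 3 (second significant figure)
Gold → ×0.1 multiplier
Brown → ±1% tolerance
83 × 0.1 = 8.3 Ω
Allowed range: 8.217 Ω to 8.383 Ω.
8.49 Ω lies outside that range.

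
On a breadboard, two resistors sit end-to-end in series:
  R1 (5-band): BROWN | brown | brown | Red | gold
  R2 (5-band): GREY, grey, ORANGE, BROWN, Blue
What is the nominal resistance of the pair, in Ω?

R1: brown, brown, brown → 111; red ×10^2 → 11100 Ω.
R2: grey, grey, orange → 883; brown ×10 → 8830 Ω.
Series: 11100 + 8830 = 19930 Ω.

19930 Ω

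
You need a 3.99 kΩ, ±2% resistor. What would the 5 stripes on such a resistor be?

3990 Ω = 399 × 10^1.
3 → orange
9 → white
9 → white
Multiplier 10^1 → brown.
±2% tolerance → red.

orange, white, white, brown, red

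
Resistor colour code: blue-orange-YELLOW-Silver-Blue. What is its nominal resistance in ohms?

6.34 Ω

Blue → 6 (first significant figure)
Orange → 3 (second significant figure)
Yellow → 4 (third significant figure)
Silver → ×0.01 multiplier
634 × 0.01 = 6.34 Ω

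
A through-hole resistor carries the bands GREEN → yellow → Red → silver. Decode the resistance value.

5400 Ω

Green → 5 (first significant figure)
Yellow → 4 (second significant figure)
Red → ×10^2 multiplier
54 × 100 = 5400 Ω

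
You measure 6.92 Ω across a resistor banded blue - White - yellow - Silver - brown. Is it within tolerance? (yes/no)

yes

Blue → 6 (first significant figure)
White → 9 (second significant figure)
Yellow → 4 (third significant figure)
Silver → ×0.01 multiplier
Brown → ±1% tolerance
694 × 0.01 = 6.94 Ω
Allowed range: 6.8706 Ω to 7.0094 Ω.
6.92 Ω lies inside that range.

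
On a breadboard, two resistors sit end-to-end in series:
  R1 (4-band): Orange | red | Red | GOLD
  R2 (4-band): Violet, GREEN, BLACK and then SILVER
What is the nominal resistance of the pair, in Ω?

3275 Ω

R1: orange, red → 32; red ×10^2 → 3200 Ω.
R2: violet, green → 75; black ×1 → 75 Ω.
Series: 3200 + 75 = 3275 Ω.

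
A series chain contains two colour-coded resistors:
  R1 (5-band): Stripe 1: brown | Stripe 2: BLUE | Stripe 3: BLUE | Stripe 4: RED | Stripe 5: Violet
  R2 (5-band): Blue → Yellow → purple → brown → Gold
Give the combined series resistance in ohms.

23070 Ω

R1: brown, blue, blue → 166; red ×10^2 → 16600 Ω.
R2: blue, yellow, violet → 647; brown ×10 → 6470 Ω.
Series: 16600 + 6470 = 23070 Ω.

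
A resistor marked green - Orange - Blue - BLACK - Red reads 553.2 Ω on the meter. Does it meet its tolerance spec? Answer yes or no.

no

Green → 5 (first significant figure)
Orange → 3 (second significant figure)
Blue → 6 (third significant figure)
Black → ×1 multiplier
Red → ±2% tolerance
536 × 1 = 536 Ω
Allowed range: 525.28 Ω to 546.72 Ω.
553.2 Ω lies outside that range.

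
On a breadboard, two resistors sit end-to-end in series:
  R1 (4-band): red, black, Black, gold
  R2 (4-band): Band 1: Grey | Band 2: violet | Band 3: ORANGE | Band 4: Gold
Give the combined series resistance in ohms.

87020 Ω

R1: red, black → 20; black ×1 → 20 Ω.
R2: grey, violet → 87; orange ×10^3 → 87000 Ω.
Series: 20 + 87000 = 87020 Ω.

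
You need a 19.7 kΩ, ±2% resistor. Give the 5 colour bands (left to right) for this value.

brown, white, violet, red, red

19700 Ω = 197 × 10^2.
1 → brown
9 → white
7 → violet
Multiplier 10^2 → red.
±2% tolerance → red.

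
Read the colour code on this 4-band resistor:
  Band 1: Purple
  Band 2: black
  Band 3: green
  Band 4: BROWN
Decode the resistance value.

7000000 Ω

Violet → 7 (first significant figure)
Black → 0 (second significant figure)
Green → ×10^5 multiplier
70 × 100000 = 7000000 Ω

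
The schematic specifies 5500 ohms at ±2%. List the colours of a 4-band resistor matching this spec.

green, green, red, red

5500 Ω = 55 × 10^2.
5 → green
5 → green
Multiplier 10^2 → red.
±2% tolerance → red.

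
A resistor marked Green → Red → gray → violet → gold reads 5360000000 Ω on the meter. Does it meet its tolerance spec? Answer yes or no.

Green → 5 (first significant figure)
Red → 2 (second significant figure)
Grey → 8 (third significant figure)
Violet → ×10^7 multiplier
Gold → ±5% tolerance
528 × 10000000 = 5280000000 Ω
Allowed range: 5016000000 Ω to 5544000000 Ω.
5360000000 Ω lies inside that range.

yes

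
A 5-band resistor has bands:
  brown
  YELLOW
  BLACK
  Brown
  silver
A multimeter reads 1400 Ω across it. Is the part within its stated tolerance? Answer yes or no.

Brown → 1 (first significant figure)
Yellow → 4 (second significant figure)
Black → 0 (third significant figure)
Brown → ×10 multiplier
Silver → ±10% tolerance
140 × 10 = 1400 Ω
Allowed range: 1260 Ω to 1540 Ω.
1400 Ω lies inside that range.

yes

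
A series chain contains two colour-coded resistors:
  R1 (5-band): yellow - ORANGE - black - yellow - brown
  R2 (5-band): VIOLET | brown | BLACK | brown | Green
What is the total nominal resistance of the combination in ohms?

R1: yellow, orange, black → 430; yellow ×10^4 → 4300000 Ω.
R2: violet, brown, black → 710; brown ×10 → 7100 Ω.
Series: 4300000 + 7100 = 4307100 Ω.

4307100 Ω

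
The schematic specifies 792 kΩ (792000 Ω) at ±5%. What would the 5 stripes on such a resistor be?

792000 Ω = 792 × 10^3.
7 → violet
9 → white
2 → red
Multiplier 10^3 → orange.
±5% tolerance → gold.

violet, white, red, orange, gold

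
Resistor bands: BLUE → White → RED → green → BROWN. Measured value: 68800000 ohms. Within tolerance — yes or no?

yes

Blue → 6 (first significant figure)
White → 9 (second significant figure)
Red → 2 (third significant figure)
Green → ×10^5 multiplier
Brown → ±1% tolerance
692 × 100000 = 69200000 Ω
Allowed range: 68508000 Ω to 69892000 Ω.
68800000 ohms lies inside that range.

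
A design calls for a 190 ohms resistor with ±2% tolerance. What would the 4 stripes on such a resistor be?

190 Ω = 19 × 10^1.
1 → brown
9 → white
Multiplier 10^1 → brown.
±2% tolerance → red.

brown, white, brown, red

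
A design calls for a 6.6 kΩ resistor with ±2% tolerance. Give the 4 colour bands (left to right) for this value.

6600 Ω = 66 × 10^2.
6 → blue
6 → blue
Multiplier 10^2 → red.
±2% tolerance → red.

blue, blue, red, red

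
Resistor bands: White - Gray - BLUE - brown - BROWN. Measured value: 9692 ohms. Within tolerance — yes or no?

no

White → 9 (first significant figure)
Grey → 8 (second significant figure)
Blue → 6 (third significant figure)
Brown → ×10 multiplier
Brown → ±1% tolerance
986 × 10 = 9860 Ω
Allowed range: 9761.4 Ω to 9958.6 Ω.
9692 ohms lies outside that range.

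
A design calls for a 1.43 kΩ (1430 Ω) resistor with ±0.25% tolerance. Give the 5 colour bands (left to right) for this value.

brown, yellow, orange, brown, blue

1430 Ω = 143 × 10^1.
1 → brown
4 → yellow
3 → orange
Multiplier 10^1 → brown.
±0.25% tolerance → blue.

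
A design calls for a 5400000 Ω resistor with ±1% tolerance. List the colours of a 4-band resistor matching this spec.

green, yellow, green, brown

5400000 Ω = 54 × 10^5.
5 → green
4 → yellow
Multiplier 10^5 → green.
±1% tolerance → brown.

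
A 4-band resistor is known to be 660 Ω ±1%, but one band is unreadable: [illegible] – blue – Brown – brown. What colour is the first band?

660 Ω = 66 × 10^1.
The first band gives digit 6 of the significand, and 6 is blue.

blue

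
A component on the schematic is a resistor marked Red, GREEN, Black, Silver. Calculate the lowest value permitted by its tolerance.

Red → 2 (first significant figure)
Green → 5 (second significant figure)
Black → ×1 multiplier
Silver → ±10% tolerance
25 × 1 = 25 Ω
Lowest = 25 × (1 − 10/100) = 22.5 Ω.

22.5 Ω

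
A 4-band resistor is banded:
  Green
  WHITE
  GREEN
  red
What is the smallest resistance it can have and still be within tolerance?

5782000 Ω

Green → 5 (first significant figure)
White → 9 (second significant figure)
Green → ×10^5 multiplier
Red → ±2% tolerance
59 × 100000 = 5900000 Ω
Smallest = 5900000 × (1 − 2/100) = 5782000 Ω.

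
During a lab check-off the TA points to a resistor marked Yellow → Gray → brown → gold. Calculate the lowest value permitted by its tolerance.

Yellow → 4 (first significant figure)
Grey → 8 (second significant figure)
Brown → ×10 multiplier
Gold → ±5% tolerance
48 × 10 = 480 Ω
Lowest = 480 × (1 − 5/100) = 456 Ω.

456 Ω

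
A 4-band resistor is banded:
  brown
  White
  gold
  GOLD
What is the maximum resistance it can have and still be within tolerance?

1.995 Ω

Brown → 1 (first significant figure)
White → 9 (second significant figure)
Gold → ×0.1 multiplier
Gold → ±5% tolerance
19 × 0.1 = 1.9 Ω
Maximum = 1.9 × (1 + 5/100) = 1.995 Ω.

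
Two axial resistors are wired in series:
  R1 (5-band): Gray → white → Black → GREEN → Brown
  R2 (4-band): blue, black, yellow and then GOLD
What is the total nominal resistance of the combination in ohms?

89600000 Ω

R1: grey, white, black → 890; green ×10^5 → 89000000 Ω.
R2: blue, black → 60; yellow ×10^4 → 600000 Ω.
Series: 89000000 + 600000 = 89600000 Ω.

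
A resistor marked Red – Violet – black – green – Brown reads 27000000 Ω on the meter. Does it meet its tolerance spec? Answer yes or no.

yes

Red → 2 (first significant figure)
Violet → 7 (second significant figure)
Black → 0 (third significant figure)
Green → ×10^5 multiplier
Brown → ±1% tolerance
270 × 100000 = 27000000 Ω
Allowed range: 26730000 Ω to 27270000 Ω.
27000000 Ω lies inside that range.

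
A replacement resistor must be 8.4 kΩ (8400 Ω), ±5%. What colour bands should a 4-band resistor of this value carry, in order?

8400 Ω = 84 × 10^2.
8 → grey
4 → yellow
Multiplier 10^2 → red.
±5% tolerance → gold.

grey, yellow, red, gold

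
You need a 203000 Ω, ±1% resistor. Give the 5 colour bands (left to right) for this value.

red, black, orange, orange, brown

203000 Ω = 203 × 10^3.
2 → red
0 → black
3 → orange
Multiplier 10^3 → orange.
±1% tolerance → brown.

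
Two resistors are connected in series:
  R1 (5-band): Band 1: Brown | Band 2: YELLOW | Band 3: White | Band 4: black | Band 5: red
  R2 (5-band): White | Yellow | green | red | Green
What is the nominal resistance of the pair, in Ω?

94649 Ω

R1: brown, yellow, white → 149; black ×1 → 149 Ω.
R2: white, yellow, green → 945; red ×10^2 → 94500 Ω.
Series: 149 + 94500 = 94649 Ω.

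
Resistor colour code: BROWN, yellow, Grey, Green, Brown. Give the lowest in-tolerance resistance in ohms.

Brown → 1 (first significant figure)
Yellow → 4 (second significant figure)
Grey → 8 (third significant figure)
Green → ×10^5 multiplier
Brown → ±1% tolerance
148 × 100000 = 14800000 Ω
Lowest = 14800000 × (1 − 1/100) = 14652000 Ω.

14652000 Ω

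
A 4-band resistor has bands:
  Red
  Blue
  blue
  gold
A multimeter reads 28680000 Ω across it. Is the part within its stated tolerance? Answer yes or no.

no

Red → 2 (first significant figure)
Blue → 6 (second significant figure)
Blue → ×10^6 multiplier
Gold → ±5% tolerance
26 × 1000000 = 26000000 Ω
Allowed range: 24700000 Ω to 27300000 Ω.
28680000 Ω lies outside that range.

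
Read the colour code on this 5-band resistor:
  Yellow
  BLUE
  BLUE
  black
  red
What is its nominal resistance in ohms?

Yellow → 4 (first significant figure)
Blue → 6 (second significant figure)
Blue → 6 (third significant figure)
Black → ×1 multiplier
466 × 1 = 466 Ω

466 Ω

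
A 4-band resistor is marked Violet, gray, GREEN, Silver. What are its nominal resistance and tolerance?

Violet → 7 (first significant figure)
Grey → 8 (second significant figure)
Green → ×10^5 multiplier
Silver → ±10% tolerance
78 × 100000 = 7800000 Ω

7800000 Ω ±10%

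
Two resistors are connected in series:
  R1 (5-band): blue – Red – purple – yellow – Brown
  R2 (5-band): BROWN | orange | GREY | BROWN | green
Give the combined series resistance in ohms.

6271380 Ω

R1: blue, red, violet → 627; yellow ×10^4 → 6270000 Ω.
R2: brown, orange, grey → 138; brown ×10 → 1380 Ω.
Series: 6270000 + 1380 = 6271380 Ω.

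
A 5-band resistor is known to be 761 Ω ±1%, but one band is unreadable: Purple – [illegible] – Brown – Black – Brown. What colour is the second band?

blue

761 Ω = 761 × 10^0.
The second band gives digit 6 of the significand, and 6 is blue.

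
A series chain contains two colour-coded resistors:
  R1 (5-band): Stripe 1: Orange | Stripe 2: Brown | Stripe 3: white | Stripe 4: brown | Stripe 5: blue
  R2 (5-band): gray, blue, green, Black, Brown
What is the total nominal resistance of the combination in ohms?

4055 Ω

R1: orange, brown, white → 319; brown ×10 → 3190 Ω.
R2: grey, blue, green → 865; black ×1 → 865 Ω.
Series: 3190 + 865 = 4055 Ω.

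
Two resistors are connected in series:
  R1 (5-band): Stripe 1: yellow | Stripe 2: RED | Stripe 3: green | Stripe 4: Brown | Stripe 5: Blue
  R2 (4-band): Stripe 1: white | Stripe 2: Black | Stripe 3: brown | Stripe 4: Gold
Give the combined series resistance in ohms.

R1: yellow, red, green → 425; brown ×10 → 4250 Ω.
R2: white, black → 90; brown ×10 → 900 Ω.
Series: 4250 + 900 = 5150 Ω.

5150 Ω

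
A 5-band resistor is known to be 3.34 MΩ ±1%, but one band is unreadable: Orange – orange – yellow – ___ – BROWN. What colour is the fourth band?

3340000 Ω = 334 × 10^4.
The fourth band is the multiplier, 10^4, which is yellow.

yellow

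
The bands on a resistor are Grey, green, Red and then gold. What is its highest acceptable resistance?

8925 Ω

Grey → 8 (first significant figure)
Green → 5 (second significant figure)
Red → ×10^2 multiplier
Gold → ±5% tolerance
85 × 100 = 8500 Ω
Highest = 8500 × (1 + 5/100) = 8925 Ω.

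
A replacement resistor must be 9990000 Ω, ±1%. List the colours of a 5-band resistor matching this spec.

9990000 Ω = 999 × 10^4.
9 → white
9 → white
9 → white
Multiplier 10^4 → yellow.
±1% tolerance → brown.

white, white, white, yellow, brown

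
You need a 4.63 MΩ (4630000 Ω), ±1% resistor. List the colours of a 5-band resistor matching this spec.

yellow, blue, orange, yellow, brown

4630000 Ω = 463 × 10^4.
4 → yellow
6 → blue
3 → orange
Multiplier 10^4 → yellow.
±1% tolerance → brown.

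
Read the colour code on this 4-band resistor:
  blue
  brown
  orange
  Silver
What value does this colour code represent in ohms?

61000 Ω

Blue → 6 (first significant figure)
Brown → 1 (second significant figure)
Orange → ×10^3 multiplier
61 × 1000 = 61000 Ω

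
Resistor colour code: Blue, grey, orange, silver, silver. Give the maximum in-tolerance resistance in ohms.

Blue → 6 (first significant figure)
Grey → 8 (second significant figure)
Orange → 3 (third significant figure)
Silver → ×0.01 multiplier
Silver → ±10% tolerance
683 × 0.01 = 6.83 Ω
Maximum = 6.83 × (1 + 10/100) = 7.513 Ω.

7.513 Ω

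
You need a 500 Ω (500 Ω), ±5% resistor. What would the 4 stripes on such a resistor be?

green, black, brown, gold

500 Ω = 50 × 10^1.
5 → green
0 → black
Multiplier 10^1 → brown.
±5% tolerance → gold.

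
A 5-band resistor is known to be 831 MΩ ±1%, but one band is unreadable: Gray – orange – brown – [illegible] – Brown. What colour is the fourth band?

831000000 Ω = 831 × 10^6.
The fourth band is the multiplier, 10^6, which is blue.

blue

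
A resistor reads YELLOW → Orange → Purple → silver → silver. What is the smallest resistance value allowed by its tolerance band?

3.933 Ω

Yellow → 4 (first significant figure)
Orange → 3 (second significant figure)
Violet → 7 (third significant figure)
Silver → ×0.01 multiplier
Silver → ±10% tolerance
437 × 0.01 = 4.37 Ω
Smallest = 4.37 × (1 − 10/100) = 3.933 Ω.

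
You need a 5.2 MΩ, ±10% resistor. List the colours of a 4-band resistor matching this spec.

5200000 Ω = 52 × 10^5.
5 → green
2 → red
Multiplier 10^5 → green.
±10% tolerance → silver.

green, red, green, silver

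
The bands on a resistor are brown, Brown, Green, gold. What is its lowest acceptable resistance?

Brown → 1 (first significant figure)
Brown → 1 (second significant figure)
Green → ×10^5 multiplier
Gold → ±5% tolerance
11 × 100000 = 1100000 Ω
Lowest = 1100000 × (1 − 5/100) = 1045000 Ω.

1045000 Ω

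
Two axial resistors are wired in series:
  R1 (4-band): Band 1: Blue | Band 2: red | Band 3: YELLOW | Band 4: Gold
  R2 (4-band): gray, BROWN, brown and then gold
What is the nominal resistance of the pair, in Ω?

620810 Ω

R1: blue, red → 62; yellow ×10^4 → 620000 Ω.
R2: grey, brown → 81; brown ×10 → 810 Ω.
Series: 620000 + 810 = 620810 Ω.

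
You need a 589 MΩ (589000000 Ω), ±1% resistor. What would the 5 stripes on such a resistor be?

green, grey, white, blue, brown

589000000 Ω = 589 × 10^6.
5 → green
8 → grey
9 → white
Multiplier 10^6 → blue.
±1% tolerance → brown.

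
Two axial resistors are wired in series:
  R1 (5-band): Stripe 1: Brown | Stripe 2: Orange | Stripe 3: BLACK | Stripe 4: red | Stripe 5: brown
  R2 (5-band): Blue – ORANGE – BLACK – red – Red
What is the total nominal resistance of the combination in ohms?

R1: brown, orange, black → 130; red ×10^2 → 13000 Ω.
R2: blue, orange, black → 630; red ×10^2 → 63000 Ω.
Series: 13000 + 63000 = 76000 Ω.

76000 Ω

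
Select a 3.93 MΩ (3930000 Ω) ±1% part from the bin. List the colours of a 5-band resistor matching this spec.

orange, white, orange, yellow, brown

3930000 Ω = 393 × 10^4.
3 → orange
9 → white
3 → orange
Multiplier 10^4 → yellow.
±1% tolerance → brown.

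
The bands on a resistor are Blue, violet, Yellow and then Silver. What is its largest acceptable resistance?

737000 Ω

Blue → 6 (first significant figure)
Violet → 7 (second significant figure)
Yellow → ×10^4 multiplier
Silver → ±10% tolerance
67 × 10000 = 670000 Ω
Largest = 670000 × (1 + 10/100) = 737000 Ω.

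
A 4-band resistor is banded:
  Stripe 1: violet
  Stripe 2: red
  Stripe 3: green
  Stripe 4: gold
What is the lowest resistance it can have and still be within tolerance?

6840000 Ω

Violet → 7 (first significant figure)
Red → 2 (second significant figure)
Green → ×10^5 multiplier
Gold → ±5% tolerance
72 × 100000 = 7200000 Ω
Lowest = 7200000 × (1 − 5/100) = 6840000 Ω.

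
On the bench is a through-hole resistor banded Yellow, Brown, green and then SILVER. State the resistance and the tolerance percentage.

Yellow → 4 (first significant figure)
Brown → 1 (second significant figure)
Green → ×10^5 multiplier
Silver → ±10% tolerance
41 × 100000 = 4100000 Ω

4100000 Ω ±10%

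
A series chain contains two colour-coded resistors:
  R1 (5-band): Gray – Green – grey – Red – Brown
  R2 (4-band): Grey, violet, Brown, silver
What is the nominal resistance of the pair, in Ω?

R1: grey, green, grey → 858; red ×10^2 → 85800 Ω.
R2: grey, violet → 87; brown ×10 → 870 Ω.
Series: 85800 + 870 = 86670 Ω.

86670 Ω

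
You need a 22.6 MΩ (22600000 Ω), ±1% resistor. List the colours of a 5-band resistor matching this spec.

red, red, blue, green, brown

22600000 Ω = 226 × 10^5.
2 → red
2 → red
6 → blue
Multiplier 10^5 → green.
±1% tolerance → brown.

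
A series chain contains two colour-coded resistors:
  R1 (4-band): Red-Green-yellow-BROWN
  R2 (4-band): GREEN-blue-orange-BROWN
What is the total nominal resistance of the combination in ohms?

R1: red, green → 25; yellow ×10^4 → 250000 Ω.
R2: green, blue → 56; orange ×10^3 → 56000 Ω.
Series: 250000 + 56000 = 306000 Ω.

306000 Ω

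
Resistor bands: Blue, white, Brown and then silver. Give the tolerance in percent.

The last band, silver, is the tolerance band.
Silver corresponds to ±10%.

±10%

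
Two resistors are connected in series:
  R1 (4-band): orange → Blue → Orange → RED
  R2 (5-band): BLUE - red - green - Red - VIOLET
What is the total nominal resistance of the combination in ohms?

98500 Ω

R1: orange, blue → 36; orange ×10^3 → 36000 Ω.
R2: blue, red, green → 625; red ×10^2 → 62500 Ω.
Series: 36000 + 62500 = 98500 Ω.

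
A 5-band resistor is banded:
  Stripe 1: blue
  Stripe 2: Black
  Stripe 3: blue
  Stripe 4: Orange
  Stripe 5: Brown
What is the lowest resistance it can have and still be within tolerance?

Blue → 6 (first significant figure)
Black → 0 (second significant figure)
Blue → 6 (third significant figure)
Orange → ×10^3 multiplier
Brown → ±1% tolerance
606 × 1000 = 606000 Ω
Lowest = 606000 × (1 − 1/100) = 599940 Ω.

599940 Ω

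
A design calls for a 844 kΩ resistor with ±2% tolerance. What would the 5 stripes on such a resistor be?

844000 Ω = 844 × 10^3.
8 → grey
4 → yellow
4 → yellow
Multiplier 10^3 → orange.
±2% tolerance → red.

grey, yellow, yellow, orange, red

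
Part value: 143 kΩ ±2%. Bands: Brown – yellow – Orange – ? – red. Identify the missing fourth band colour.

143000 Ω = 143 × 10^3.
The fourth band is the multiplier, 10^3, which is orange.

orange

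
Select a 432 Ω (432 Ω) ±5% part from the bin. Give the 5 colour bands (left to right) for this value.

yellow, orange, red, black, gold

432 Ω = 432 × 10^0.
4 → yellow
3 → orange
2 → red
Multiplier 10^0 → black.
±5% tolerance → gold.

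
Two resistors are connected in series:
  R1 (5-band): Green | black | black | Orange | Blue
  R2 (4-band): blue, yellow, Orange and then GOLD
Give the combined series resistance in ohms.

R1: green, black, black → 500; orange ×10^3 → 500000 Ω.
R2: blue, yellow → 64; orange ×10^3 → 64000 Ω.
Series: 500000 + 64000 = 564000 Ω.

564000 Ω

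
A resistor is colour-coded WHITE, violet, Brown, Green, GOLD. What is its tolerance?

±5%

The last band, gold, is the tolerance band.
Gold corresponds to ±5%.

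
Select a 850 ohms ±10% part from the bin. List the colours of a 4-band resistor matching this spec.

850 Ω = 85 × 10^1.
8 → grey
5 → green
Multiplier 10^1 → brown.
±10% tolerance → silver.

grey, green, brown, silver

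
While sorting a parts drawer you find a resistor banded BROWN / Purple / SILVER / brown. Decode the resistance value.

0.17 Ω

Brown → 1 (first significant figure)
Violet → 7 (second significant figure)
Silver → ×0.01 multiplier
17 × 0.01 = 0.17 Ω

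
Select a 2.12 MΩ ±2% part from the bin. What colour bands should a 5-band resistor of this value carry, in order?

red, brown, red, yellow, red

2120000 Ω = 212 × 10^4.
2 → red
1 → brown
2 → red
Multiplier 10^4 → yellow.
±2% tolerance → red.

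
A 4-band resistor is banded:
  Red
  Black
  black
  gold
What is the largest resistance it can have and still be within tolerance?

Red → 2 (first significant figure)
Black → 0 (second significant figure)
Black → ×1 multiplier
Gold → ±5% tolerance
20 × 1 = 20 Ω
Largest = 20 × (1 + 5/100) = 21 Ω.

21 Ω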